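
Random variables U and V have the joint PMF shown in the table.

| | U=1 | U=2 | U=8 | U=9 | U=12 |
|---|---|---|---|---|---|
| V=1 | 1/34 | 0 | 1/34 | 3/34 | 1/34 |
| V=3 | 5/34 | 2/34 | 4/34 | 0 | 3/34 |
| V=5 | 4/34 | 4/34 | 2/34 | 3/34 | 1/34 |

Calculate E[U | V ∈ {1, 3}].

P(V ∈ {1, 3}) = 10/17.
Σ U·P over the event = 1·(1/34) + 1·(5/34) + 2·(2/34) + 8·(1/34) + 8·(4/34) + 9·(3/34) + 12·(1/34) + 12·(3/34) = 125/34.
E[U | V ∈ {1, 3}] = (125/34) / (10/17) = 25/4.

25/4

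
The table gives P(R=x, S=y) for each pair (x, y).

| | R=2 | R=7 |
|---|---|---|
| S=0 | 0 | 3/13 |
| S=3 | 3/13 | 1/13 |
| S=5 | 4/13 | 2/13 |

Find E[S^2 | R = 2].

127/7

P(R = 2) = 7/13.
Σ S^2·P over the event = 9·(3/13) + 25·(4/13) = 127/13.
E[S^2 | R = 2] = (127/13) / (7/13) = 127/7.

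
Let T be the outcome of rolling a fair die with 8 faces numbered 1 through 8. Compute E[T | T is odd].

4

Given T is odd, T is equally likely to be any of {1, 3, 5, 7}.
E[T | T is odd] = (1 + 3 + 5 + 7) / 4 = 4.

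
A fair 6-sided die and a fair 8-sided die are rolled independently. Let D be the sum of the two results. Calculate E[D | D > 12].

40/3

P(D > 12) = 1/16.
Σ over the event: 13·1/24 + 14·1/48 = 5/6.
E[D | D > 12] = (5/6) / (1/16) = 40/3.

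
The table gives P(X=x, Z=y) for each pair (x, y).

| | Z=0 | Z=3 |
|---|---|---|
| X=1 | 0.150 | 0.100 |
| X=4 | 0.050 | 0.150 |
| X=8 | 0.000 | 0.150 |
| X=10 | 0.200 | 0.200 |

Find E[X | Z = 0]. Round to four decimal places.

5.8750

P(Z = 0) = 0.400.
Σ X·P over the event = 1·(0.150) + 4·(0.050) + 10·(0.200) = 2.350.
E[X | Z = 0] = (2.350) / (0.400) = 5.8750.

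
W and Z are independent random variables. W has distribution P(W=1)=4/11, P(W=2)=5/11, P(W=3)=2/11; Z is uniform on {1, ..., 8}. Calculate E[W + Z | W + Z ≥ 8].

P(W + Z ≥ 8) = 31/88.
Summing (W+Z)·P(x,y) over outcomes with W + Z ≥ 8 gives 279/88.
E[W + Z | W + Z ≥ 8] = (279/88) / (31/88) = 9.

9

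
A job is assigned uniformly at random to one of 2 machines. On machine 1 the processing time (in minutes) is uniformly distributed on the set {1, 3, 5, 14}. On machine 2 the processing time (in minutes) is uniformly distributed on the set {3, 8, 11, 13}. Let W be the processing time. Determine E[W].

E[W | machine 1] = (1+3+5+14)/4 = 23/4.
E[W | machine 2] = (3+8+11+13)/4 = 35/4.
By the law of total expectation,
E[W] = (1/2)·(23/4) + (1/2)·(35/4) = 29/4.

29/4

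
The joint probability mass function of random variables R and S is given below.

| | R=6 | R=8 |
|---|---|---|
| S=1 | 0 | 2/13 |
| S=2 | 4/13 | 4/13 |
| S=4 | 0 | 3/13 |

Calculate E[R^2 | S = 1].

64

P(S = 1) = 2/13.
Σ R^2·P over the event = 64·(2/13) = 128/13.
E[R^2 | S = 1] = (128/13) / (2/13) = 64.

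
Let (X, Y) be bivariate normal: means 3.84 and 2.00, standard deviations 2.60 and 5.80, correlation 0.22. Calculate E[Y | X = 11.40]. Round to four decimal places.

For a bivariate normal, E[Y | X=x] = μ_Y + ρ·(σ_Y/σ_X)·(x − μ_X).
E[Y | X=11.40] = 2.00 + (0.22)·(5.80/2.60)·(11.40 − (3.84)) = 2.00 + (0.49077)·(7.56) = 5.7102.

5.7102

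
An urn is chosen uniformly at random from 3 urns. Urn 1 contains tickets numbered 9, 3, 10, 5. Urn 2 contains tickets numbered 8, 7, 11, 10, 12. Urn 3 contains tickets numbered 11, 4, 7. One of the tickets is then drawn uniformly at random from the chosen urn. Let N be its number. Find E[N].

1421/180

E[N | urn 1] = (9+3+10+5)/4 = 27/4.
E[N | urn 2] = (8+7+11+10+12)/5 = 48/5.
E[N | urn 3] = (11+4+7)/3 = 22/3.
By the law of total expectation,
E[N] = (1/3)·(27/4) + (1/3)·(48/5) + (1/3)·(22/3) = 1421/180.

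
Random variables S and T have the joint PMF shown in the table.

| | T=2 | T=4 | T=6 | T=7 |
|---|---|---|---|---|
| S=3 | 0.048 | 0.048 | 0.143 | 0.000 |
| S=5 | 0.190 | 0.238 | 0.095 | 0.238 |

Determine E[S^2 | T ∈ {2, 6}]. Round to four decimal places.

18.5798

P(T ∈ {2, 6}) = 0.476.
Σ S^2·P over the event = 9·(0.048) + 9·(0.143) + 25·(0.190) + 25·(0.095) = 8.844.
E[S^2 | T ∈ {2, 6}] = (8.844) / (0.476) = 18.5798.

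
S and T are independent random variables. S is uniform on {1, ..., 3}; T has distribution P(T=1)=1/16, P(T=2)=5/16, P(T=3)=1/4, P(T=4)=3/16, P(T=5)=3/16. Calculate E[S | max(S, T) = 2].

P(max(S, T) = 2) = 11/48.
Summing S·P(x,y) over outcomes with max(S, T) = 2 gives 17/48.
E[S | max(S, T) = 2] = (17/48) / (11/48) = 17/11.

17/11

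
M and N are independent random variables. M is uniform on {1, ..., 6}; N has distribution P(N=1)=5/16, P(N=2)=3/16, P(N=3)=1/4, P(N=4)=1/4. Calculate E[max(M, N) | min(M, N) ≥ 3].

P(min(M, N) ≥ 3) = 1/3.
Summing max(M,N)·P(x,y) over outcomes with min(M, N) ≥ 3 gives 37/24.
E[max(M, N) | min(M, N) ≥ 3] = (37/24) / (1/3) = 37/8.

37/8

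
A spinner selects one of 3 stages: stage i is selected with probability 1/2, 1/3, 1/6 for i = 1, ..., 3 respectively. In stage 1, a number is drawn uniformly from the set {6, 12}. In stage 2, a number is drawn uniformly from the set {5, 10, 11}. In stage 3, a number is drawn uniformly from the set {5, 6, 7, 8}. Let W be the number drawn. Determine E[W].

305/36

E[W | stage 1] = (6+12)/2 = 9.
E[W | stage 2] = (5+10+11)/3 = 26/3.
E[W | stage 3] = (5+6+7+8)/4 = 13/2.
E[W] = (1/2)·(9) + (1/3)·(26/3) + (1/6)·(13/2) = 305/36.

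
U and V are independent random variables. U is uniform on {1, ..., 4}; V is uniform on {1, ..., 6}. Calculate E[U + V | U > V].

Outcomes with U > V: (2,1), (3,1), (3,2), (4,1), (4,2), (4,3), each with probability 1/24.
E[U + V | U > V] = (3 + 4 + 5 + 5 + 6 + 7) / 6 = 5.

5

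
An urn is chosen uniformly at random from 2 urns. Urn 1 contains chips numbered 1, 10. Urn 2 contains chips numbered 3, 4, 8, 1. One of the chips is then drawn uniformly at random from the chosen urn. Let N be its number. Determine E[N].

E[N | urn 1] = (1+10)/2 = 11/2.
E[N | urn 2] = (3+4+8+1)/4 = 4.
By the law of total expectation,
E[N] = (1/2)·(11/2) + (1/2)·(4) = 19/4.

19/4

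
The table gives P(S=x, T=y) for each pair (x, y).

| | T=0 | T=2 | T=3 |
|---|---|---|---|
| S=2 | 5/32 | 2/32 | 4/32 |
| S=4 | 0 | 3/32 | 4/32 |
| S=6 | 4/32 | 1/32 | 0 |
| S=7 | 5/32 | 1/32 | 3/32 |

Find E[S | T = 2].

P(T = 2) = 7/32.
Σ S·P over the event = 2·(2/32) + 4·(3/32) + 6·(1/32) + 7·(1/32) = 29/32.
E[S | T = 2] = (29/32) / (7/32) = 29/7.

29/7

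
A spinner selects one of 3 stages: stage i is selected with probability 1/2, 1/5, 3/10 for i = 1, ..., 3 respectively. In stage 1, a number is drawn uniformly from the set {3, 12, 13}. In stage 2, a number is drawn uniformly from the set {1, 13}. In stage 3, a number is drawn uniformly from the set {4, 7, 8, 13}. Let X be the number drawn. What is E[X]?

127/15

E[X | stage 1] = (3+12+13)/3 = 28/3.
E[X | stage 2] = (1+13)/2 = 7.
E[X | stage 3] = (4+7+8+13)/4 = 8.
By the law of total expectation,
E[X] = (1/2)·(28/3) + (1/5)·(7) + (3/10)·(8) = 127/15.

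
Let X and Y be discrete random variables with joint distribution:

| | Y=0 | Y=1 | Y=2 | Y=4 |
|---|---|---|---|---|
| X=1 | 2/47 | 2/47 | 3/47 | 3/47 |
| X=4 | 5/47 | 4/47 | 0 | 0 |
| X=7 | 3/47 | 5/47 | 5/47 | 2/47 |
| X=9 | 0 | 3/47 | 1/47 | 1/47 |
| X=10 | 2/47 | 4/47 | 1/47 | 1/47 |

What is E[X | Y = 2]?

57/10

P(Y = 2) = 10/47.
Σ X·P over the event = 1·(3/47) + 7·(5/47) + 9·(1/47) + 10·(1/47) = 57/47.
E[X | Y = 2] = (57/47) / (10/47) = 57/10.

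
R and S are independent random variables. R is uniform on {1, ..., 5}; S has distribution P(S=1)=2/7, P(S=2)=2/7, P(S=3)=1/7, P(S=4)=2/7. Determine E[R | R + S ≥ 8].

23/5

P(R + S ≥ 8) = 1/7.
Summing R·P(x,y) over outcomes with R + S ≥ 8 gives 23/35.
E[R | R + S ≥ 8] = (23/35) / (1/7) = 23/5.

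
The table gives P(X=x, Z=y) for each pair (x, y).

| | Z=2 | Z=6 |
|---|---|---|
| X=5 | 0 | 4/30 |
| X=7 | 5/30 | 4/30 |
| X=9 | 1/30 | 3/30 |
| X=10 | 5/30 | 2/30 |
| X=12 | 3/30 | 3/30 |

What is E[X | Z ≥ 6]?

P(Z ≥ 6) = 8/15.
Summing X·P(X=x,Z=y) over the conditioning event gives 131/30.
E[X | Z ≥ 6] = (131/30) / (8/15) = 131/16.

131/16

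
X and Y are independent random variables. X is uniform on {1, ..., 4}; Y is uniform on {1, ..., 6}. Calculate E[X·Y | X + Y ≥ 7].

P(X + Y ≥ 7) = 5/12.
Summing XY·P(x,y) over outcomes with X + Y ≥ 7 gives 145/24.
E[X·Y | X + Y ≥ 7] = (145/24) / (5/12) = 29/2.

29/2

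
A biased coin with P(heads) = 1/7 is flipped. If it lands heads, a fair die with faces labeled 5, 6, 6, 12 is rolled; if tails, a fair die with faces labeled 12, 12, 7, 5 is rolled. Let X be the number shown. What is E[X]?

E[X | heads] = (5+6+6+12)/4 = 29/4.
E[X | tails] = (12+12+7+5)/4 = 9.
By the law of total expectation,
E[X] = (1/7)·(29/4) + (6/7)·(9) = 35/4.

35/4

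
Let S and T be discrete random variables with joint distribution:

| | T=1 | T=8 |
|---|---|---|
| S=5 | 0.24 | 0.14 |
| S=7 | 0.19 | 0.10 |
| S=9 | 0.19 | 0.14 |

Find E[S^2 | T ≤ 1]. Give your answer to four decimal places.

P(T ≤ 1) = 0.62.
Σ S^2·P over the event = 25·(0.24) + 49·(0.19) + 81·(0.19) = 30.70.
E[S^2 | T ≤ 1] = (30.70) / (0.62) = 49.5161.

49.5161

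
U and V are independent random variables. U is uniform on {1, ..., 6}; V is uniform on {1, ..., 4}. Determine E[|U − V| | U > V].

17/7

P(U > V) = 7/12.
Summing |U−V|·P(x,y) over outcomes with U > V gives 17/12.
E[|U − V| | U > V] = (17/12) / (7/12) = 17/7.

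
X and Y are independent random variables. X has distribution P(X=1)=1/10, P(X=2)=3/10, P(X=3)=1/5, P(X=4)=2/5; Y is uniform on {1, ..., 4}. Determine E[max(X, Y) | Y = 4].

P(Y = 4) = 1/4.
Summing max(X,Y)·P(x,y) over outcomes with Y = 4 gives 1.
E[max(X, Y) | Y = 4] = (1) / (1/4) = 4.

4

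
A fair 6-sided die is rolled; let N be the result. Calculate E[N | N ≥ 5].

Given N ≥ 5, N is equally likely to be any of {5, 6}.
E[N | N ≥ 5] = (5 + 6) / 2 = 11/2.

11/2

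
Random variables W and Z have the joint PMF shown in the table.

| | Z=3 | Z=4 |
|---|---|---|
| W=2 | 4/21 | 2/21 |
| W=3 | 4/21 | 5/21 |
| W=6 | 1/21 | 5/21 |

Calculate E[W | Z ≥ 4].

49/12

P(Z ≥ 4) = 4/7.
Σ W·P over the event = 2·(2/21) + 3·(5/21) + 6·(5/21) = 7/3.
E[W | Z ≥ 4] = (7/3) / (4/7) = 49/12.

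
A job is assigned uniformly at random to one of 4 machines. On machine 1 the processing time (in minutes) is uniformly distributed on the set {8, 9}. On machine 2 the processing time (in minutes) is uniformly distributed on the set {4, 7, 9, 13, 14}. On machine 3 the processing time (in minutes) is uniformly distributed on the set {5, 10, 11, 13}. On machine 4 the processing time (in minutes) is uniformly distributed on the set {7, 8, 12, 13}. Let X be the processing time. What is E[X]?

753/80

E[X | machine 1] = (8+9)/2 = 17/2.
E[X | machine 2] = (4+7+9+13+14)/5 = 47/5.
E[X | machine 3] = (5+10+11+13)/4 = 39/4.
E[X | machine 4] = (7+8+12+13)/4 = 10.
By the law of total expectation,
E[X] = (1/4)·(17/2) + (1/4)·(47/5) + (1/4)·(39/4) + (1/4)·(10) = 753/80.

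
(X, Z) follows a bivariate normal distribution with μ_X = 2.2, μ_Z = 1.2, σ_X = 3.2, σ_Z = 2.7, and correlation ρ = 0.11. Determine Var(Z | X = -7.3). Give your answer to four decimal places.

7.2018

The conditional variance in a bivariate normal is σ_Z²(1 − ρ²), independent of x.
Var(Z | X=-7.3) = (2.7)²·(1 − (0.11)²) = 7.29·0.9879 = 7.2018.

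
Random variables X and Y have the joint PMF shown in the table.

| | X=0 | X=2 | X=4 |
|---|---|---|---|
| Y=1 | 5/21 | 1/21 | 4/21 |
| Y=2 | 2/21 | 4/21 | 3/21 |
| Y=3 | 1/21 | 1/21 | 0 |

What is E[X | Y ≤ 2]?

2

P(Y ≤ 2) = 19/21.
Σ X·P over the event = 0·(5/21) + 0·(2/21) + 2·(1/21) + 2·(4/21) + 4·(4/21) + 4·(3/21) = 38/21.
E[X | Y ≤ 2] = (38/21) / (19/21) = 2.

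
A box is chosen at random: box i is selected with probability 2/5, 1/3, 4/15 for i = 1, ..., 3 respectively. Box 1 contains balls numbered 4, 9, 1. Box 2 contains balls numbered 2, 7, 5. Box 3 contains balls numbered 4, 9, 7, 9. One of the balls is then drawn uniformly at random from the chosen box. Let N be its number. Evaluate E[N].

E[N | box 1] = (4+9+1)/3 = 14/3.
E[N | box 2] = (2+7+5)/3 = 14/3.
E[N | box 3] = (4+9+7+9)/4 = 29/4.
By the law of total expectation,
E[N] = (2/5)·(14/3) + (1/3)·(14/3) + (4/15)·(29/4) = 241/45.

241/45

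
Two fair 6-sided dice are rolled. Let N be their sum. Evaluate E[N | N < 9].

P(N < 9) = 13/18.
Σ over the event: 2·1/36 + 3·1/18 + 4·1/12 + 5·1/9 + 6·5/36 + 7·1/6 + 8·5/36 = 38/9.
E[N | N < 9] = (38/9) / (13/18) = 76/13.

76/13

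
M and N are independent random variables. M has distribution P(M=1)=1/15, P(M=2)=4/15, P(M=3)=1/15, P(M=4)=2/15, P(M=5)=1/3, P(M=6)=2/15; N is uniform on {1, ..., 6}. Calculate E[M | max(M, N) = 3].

9/4

P(max(M, N) = 3) = 4/45.
Summing M·P(x,y) over outcomes with max(M, N) = 3 gives 1/5.
E[M | max(M, N) = 3] = (1/5) / (4/45) = 9/4.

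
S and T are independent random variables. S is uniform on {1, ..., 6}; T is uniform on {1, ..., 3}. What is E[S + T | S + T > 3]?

P(S + T > 3) = 5/6.
Summing (S+T)·P(x,y) over outcomes with S + T > 3 gives 91/18.
E[S + T | S + T > 3] = (91/18) / (5/6) = 91/15.

91/15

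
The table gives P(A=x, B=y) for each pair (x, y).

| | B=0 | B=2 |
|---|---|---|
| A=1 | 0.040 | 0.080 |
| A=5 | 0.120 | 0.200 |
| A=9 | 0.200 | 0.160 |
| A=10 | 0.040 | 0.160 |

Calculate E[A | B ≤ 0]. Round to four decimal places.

7.1000

P(B ≤ 0) = 0.400.
Summing A·P(A=x,B=y) over the conditioning event gives 2.840.
E[A | B ≤ 0] = (2.840) / (0.400) = 7.1000.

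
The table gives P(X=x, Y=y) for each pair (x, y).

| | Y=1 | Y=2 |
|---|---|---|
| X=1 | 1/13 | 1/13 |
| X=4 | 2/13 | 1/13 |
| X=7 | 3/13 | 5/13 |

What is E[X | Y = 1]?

5

P(Y = 1) = 6/13.
Σ X·P over the event = 1·(1/13) + 4·(2/13) + 7·(3/13) = 30/13.
E[X | Y = 1] = (30/13) / (6/13) = 5.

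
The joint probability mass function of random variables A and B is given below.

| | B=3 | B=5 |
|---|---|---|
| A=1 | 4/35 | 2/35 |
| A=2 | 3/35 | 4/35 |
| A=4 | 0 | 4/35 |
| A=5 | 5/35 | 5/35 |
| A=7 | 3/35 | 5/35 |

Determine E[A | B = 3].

56/15

P(B = 3) = 3/7.
Σ A·P over the event = 1·(4/35) + 2·(3/35) + 5·(5/35) + 7·(3/35) = 8/5.
E[A | B = 3] = (8/5) / (3/7) = 56/15.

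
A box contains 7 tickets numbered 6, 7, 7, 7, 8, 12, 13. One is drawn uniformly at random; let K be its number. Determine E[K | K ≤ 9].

P(K ≤ 9) = 5/7.
Σ over the event: 6·1/7 + 7·3/7 + 8·1/7 = 5.
E[K | K ≤ 9] = (5) / (5/7) = 7.

7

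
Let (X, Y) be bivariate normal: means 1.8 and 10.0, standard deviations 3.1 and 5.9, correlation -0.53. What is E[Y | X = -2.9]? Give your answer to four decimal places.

The regression of Y on X has slope ρ·σ_Y/σ_X and passes through (μ_X, μ_Y).
E[Y | X=-2.9] = 10.0 + (-0.53)·(5.9/3.1)·(-2.9 − (1.8)) = 10.0 + (-1.0087)·(-4.7) = 14.7409.

14.7409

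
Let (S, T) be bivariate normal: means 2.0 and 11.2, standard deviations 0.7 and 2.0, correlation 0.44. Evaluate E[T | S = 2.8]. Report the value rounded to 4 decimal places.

12.2057

For a bivariate normal, E[T | S=x] = μ_T + ρ·(σ_T/σ_S)·(x − μ_S).
E[T | S=2.8] = 11.2 + (0.44)·(2.0/0.7)·(2.8 − (2.0)) = 11.2 + (1.2571)·(0.8) = 12.2057.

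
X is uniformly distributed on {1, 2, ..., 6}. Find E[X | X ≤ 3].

Given X ≤ 3, X is equally likely to be any of {1, 2, 3}.
E[X | X ≤ 3] = (1 + 2 + 3) / 3 = 2.

2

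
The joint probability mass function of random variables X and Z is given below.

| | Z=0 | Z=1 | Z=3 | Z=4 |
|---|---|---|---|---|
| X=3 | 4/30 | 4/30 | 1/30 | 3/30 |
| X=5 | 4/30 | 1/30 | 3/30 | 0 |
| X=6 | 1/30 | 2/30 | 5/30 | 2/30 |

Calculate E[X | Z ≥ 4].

21/5

P(Z ≥ 4) = 1/6.
Σ X·P over the event = 3·(3/30) + 6·(2/30) = 7/10.
E[X | Z ≥ 4] = (7/10) / (1/6) = 21/5.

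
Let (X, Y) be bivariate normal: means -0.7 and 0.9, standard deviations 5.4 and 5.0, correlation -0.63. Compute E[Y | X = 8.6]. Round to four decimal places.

E[Y | X=x] = μ_Y + ρ(σ_Y/σ_X)(x − μ_X) for jointly normal variables.
E[Y | X=8.6] = 0.9 + (-0.63)·(5.0/5.4)·(8.6 − (-0.7)) = 0.9 + (-0.58333)·(9.3) = -4.5250.

-4.5250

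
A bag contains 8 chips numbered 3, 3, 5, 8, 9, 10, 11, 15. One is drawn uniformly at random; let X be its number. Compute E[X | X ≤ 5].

11/3

P(X ≤ 5) = 3/8.
Σ over the event: 3·1/4 + 5·1/8 = 11/8.
E[X | X ≤ 5] = (11/8) / (3/8) = 11/3.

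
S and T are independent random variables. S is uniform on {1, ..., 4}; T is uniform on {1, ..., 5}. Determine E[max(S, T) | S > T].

Outcomes with S > T: (2,1), (3,1), (3,2), (4,1), (4,2), (4,3), each with probability 1/20.
E[max(S, T) | S > T] = (2 + 3 + 3 + 4 + 4 + 4) / 6 = 10/3.

10/3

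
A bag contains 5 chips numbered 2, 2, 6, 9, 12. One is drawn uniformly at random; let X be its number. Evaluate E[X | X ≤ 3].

2

P(X ≤ 3) = 2/5.
Σ over the event: 2·2/5 = 4/5.
E[X | X ≤ 3] = (4/5) / (2/5) = 2.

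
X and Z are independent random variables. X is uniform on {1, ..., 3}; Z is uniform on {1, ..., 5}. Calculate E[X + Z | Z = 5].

P(Z = 5) = 1/5.
Summing (X+Z)·P(x,y) over outcomes with Z = 5 gives 7/5.
E[X + Z | Z = 5] = (7/5) / (1/5) = 7.

7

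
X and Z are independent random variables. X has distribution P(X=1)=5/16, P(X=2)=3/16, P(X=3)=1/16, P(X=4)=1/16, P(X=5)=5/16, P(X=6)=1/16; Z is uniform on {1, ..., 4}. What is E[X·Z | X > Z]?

P(X > Z) = 1/2.
Summing XZ·P(x,y) over outcomes with X > Z gives 349/64.
E[X·Z | X > Z] = (349/64) / (1/2) = 349/32.

349/32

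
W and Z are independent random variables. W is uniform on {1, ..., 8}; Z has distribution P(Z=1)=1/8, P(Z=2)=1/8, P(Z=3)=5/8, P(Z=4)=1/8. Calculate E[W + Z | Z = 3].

15/2

P(Z = 3) = 5/8.
Summing (W+Z)·P(x,y) over outcomes with Z = 3 gives 75/16.
E[W + Z | Z = 3] = (75/16) / (5/8) = 15/2.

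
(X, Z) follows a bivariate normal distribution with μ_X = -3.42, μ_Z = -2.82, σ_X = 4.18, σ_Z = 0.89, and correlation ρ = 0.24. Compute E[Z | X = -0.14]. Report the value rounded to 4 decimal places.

E[Z | X=x] = μ_Z + ρ(σ_Z/σ_X)(x − μ_X) for jointly normal variables.
E[Z | X=-0.14] = -2.82 + (0.24)·(0.89/4.18)·(-0.14 − (-3.42)) = -2.82 + (0.0511)·(3.28) = -2.6524.

-2.6524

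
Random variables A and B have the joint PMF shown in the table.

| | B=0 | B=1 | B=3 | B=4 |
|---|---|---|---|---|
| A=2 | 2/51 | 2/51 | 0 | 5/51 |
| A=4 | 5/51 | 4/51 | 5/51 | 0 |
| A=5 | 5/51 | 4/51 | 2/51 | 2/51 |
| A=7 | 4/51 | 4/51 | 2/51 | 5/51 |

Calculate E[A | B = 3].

44/9

P(B = 3) = 3/17.
Summing A·P(A=x,B=y) over the conditioning event gives 44/51.
E[A | B = 3] = (44/51) / (3/17) = 44/9.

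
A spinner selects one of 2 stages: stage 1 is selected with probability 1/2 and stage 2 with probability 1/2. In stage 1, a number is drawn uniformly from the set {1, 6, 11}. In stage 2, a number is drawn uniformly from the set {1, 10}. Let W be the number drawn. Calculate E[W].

23/4

E[W | stage 1] = (1+6+11)/3 = 6.
E[W | stage 2] = (1+10)/2 = 11/2.
E[W] = (1/2)·(6) + (1/2)·(11/2) = 23/4.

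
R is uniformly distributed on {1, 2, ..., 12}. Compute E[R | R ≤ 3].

2

Given R ≤ 3, R is equally likely to be any of {1, 2, 3}.
E[R | R ≤ 3] = (1 + 2 + 3) / 3 = 2.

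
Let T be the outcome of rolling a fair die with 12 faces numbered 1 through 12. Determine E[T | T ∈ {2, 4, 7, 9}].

11/2

P(T ∈ {2, 4, 7, 9}) = 1/3.
Σ over the event: 2·1/12 + 4·1/12 + 7·1/12 + 9·1/12 = 11/6.
E[T | T ∈ {2, 4, 7, 9}] = (11/6) / (1/3) = 11/2.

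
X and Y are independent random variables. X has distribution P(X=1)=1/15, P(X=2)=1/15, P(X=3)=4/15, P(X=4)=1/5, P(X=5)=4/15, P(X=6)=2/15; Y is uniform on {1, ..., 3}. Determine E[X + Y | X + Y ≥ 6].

P(X + Y ≥ 6) = 28/45.
Summing (X+Y)·P(x,y) over outcomes with X + Y ≥ 6 gives 13/3.
E[X + Y | X + Y ≥ 6] = (13/3) / (28/45) = 195/28.

195/28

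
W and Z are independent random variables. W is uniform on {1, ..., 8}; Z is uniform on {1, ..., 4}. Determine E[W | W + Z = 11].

P(W + Z = 11) = 1/16.
Summing W·P(x,y) over outcomes with W + Z = 11 gives 15/32.
E[W | W + Z = 11] = (15/32) / (1/16) = 15/2.

15/2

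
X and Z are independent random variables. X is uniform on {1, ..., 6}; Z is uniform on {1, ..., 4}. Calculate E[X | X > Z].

P(X > Z) = 7/12.
Summing X·P(x,y) over outcomes with X > Z gives 8/3.
E[X | X > Z] = (8/3) / (7/12) = 32/7.

32/7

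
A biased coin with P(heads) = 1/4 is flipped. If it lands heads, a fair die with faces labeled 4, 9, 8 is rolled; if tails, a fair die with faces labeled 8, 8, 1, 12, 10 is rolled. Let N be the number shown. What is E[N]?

38/5

E[N | heads] = (4+9+8)/3 = 7.
E[N | tails] = (8+8+1+12+10)/5 = 39/5.
E[N] = (1/4)·(7) + (3/4)·(39/5) = 38/5.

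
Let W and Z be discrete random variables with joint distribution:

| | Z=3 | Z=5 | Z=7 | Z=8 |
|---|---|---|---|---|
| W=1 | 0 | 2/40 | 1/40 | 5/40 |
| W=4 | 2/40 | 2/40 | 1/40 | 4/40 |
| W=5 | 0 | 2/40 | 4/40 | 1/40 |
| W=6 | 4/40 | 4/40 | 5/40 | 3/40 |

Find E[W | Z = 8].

P(Z = 8) = 13/40.
Σ W·P over the event = 1·(5/40) + 4·(4/40) + 5·(1/40) + 6·(3/40) = 11/10.
E[W | Z = 8] = (11/10) / (13/40) = 44/13.

44/13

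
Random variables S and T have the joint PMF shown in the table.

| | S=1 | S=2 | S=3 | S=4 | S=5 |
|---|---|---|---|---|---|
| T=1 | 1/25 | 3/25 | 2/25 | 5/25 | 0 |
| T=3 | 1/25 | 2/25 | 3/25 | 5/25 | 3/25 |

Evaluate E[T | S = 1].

P(S = 1) = 2/25.
Σ T·P over the event = 1·(1/25) + 3·(1/25) = 4/25.
E[T | S = 1] = (4/25) / (2/25) = 2.

2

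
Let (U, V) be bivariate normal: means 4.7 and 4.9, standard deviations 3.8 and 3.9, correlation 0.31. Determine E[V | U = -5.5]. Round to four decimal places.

E[V | U=x] = μ_V + ρ(σ_V/σ_U)(x − μ_U) for jointly normal variables.
E[V | U=-5.5] = 4.9 + (0.31)·(3.9/3.8)·(-5.5 − (4.7)) = 4.9 + (0.31816)·(-10.2) = 1.6548.

1.6548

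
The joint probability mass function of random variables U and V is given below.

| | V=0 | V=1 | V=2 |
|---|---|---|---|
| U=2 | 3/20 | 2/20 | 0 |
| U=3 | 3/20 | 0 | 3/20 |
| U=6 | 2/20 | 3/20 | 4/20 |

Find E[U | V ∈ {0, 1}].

P(V ∈ {0, 1}) = 13/20.
Summing U·P(U=x,V=y) over the conditioning event gives 49/20.
E[U | V ∈ {0, 1}] = (49/20) / (13/20) = 49/13.

49/13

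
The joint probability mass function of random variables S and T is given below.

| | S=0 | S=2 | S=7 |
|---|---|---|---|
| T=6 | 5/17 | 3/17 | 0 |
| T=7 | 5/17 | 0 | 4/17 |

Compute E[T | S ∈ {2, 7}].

P(S ∈ {2, 7}) = 7/17.
Σ T·P over the event = 6·(3/17) + 7·(4/17) = 46/17.
E[T | S ∈ {2, 7}] = (46/17) / (7/17) = 46/7.

46/7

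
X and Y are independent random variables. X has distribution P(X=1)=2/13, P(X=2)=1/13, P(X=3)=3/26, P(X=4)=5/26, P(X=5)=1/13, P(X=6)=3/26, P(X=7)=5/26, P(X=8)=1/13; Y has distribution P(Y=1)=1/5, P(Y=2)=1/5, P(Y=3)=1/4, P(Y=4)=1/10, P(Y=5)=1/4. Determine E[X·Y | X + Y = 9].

199/12

P(X + Y = 9) = 9/65.
Summing XY·P(x,y) over outcomes with X + Y = 9 gives 597/260.
E[X·Y | X + Y = 9] = (597/260) / (9/65) = 199/12.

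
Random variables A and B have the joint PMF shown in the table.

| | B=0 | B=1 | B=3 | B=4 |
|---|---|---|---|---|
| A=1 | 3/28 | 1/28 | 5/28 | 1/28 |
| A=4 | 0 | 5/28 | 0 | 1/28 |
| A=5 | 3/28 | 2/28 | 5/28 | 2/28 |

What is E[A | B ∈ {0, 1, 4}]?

32/9

P(B ∈ {0, 1, 4}) = 9/14.
Σ A·P over the event = 1·(3/28) + 1·(1/28) + 1·(1/28) + 4·(5/28) + 4·(1/28) + 5·(3/28) + 5·(2/28) + 5·(2/28) = 16/7.
E[A | B ∈ {0, 1, 4}] = (16/7) / (9/14) = 32/9.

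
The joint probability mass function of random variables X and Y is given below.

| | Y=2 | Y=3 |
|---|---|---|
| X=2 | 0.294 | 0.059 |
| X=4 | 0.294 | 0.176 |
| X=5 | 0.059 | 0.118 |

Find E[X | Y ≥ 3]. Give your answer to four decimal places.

P(Y ≥ 3) = 0.353.
Summing X·P(X=x,Y=y) over the conditioning event gives 1.412.
E[X | Y ≥ 3] = (1.412) / (0.353) = 4.0000.

4.0000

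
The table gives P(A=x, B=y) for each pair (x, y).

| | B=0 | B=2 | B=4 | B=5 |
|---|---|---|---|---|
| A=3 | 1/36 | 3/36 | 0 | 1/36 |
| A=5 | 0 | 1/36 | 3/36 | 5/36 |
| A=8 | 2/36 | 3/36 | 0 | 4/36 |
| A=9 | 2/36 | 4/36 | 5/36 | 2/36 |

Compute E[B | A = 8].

26/9

P(A = 8) = 1/4.
Σ B·P over the event = 0·(2/36) + 2·(3/36) + 5·(4/36) = 13/18.
E[B | A = 8] = (13/18) / (1/4) = 26/9.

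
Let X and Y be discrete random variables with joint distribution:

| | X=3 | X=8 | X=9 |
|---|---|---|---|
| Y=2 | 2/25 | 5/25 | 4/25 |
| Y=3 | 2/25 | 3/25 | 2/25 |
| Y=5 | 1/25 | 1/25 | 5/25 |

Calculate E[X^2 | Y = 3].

372/7

P(Y = 3) = 7/25.
Σ X^2·P over the event = 9·(2/25) + 64·(3/25) + 81·(2/25) = 372/25.
E[X^2 | Y = 3] = (372/25) / (7/25) = 372/7.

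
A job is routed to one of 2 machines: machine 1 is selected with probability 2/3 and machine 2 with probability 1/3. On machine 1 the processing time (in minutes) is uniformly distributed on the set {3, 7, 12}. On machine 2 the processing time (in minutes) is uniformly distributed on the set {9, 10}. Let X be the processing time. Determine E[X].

E[X | machine 1] = (3+7+12)/3 = 22/3.
E[X | machine 2] = (9+10)/2 = 19/2.
By the law of total expectation,
E[X] = (2/3)·(22/3) + (1/3)·(19/2) = 145/18.

145/18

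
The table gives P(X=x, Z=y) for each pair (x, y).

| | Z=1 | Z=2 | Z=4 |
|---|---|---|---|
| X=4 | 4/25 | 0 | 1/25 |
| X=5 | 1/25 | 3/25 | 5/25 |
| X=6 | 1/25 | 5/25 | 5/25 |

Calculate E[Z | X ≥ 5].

29/10

P(X ≥ 5) = 4/5.
Σ Z·P over the event = 1·(1/25) + 2·(3/25) + 4·(5/25) + 1·(1/25) + 2·(5/25) + 4·(5/25) = 58/25.
E[Z | X ≥ 5] = (58/25) / (4/5) = 29/10.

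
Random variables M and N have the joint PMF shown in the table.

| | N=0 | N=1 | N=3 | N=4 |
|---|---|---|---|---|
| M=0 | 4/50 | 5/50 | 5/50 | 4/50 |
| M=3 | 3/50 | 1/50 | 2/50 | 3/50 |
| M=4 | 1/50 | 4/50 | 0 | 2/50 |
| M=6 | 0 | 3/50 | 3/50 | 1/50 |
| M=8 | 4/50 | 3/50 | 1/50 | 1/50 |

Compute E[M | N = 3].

32/11

P(N = 3) = 11/50.
Σ M·P over the event = 0·(5/50) + 3·(2/50) + 6·(3/50) + 8·(1/50) = 16/25.
E[M | N = 3] = (16/25) / (11/50) = 32/11.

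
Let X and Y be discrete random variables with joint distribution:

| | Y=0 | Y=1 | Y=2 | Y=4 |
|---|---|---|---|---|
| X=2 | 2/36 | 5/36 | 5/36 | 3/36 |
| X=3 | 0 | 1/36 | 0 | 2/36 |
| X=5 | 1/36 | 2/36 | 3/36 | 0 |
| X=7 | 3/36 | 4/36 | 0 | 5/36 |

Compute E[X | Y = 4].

P(Y = 4) = 5/18.
Σ X·P over the event = 2·(3/36) + 3·(2/36) + 7·(5/36) = 47/36.
E[X | Y = 4] = (47/36) / (5/18) = 47/10.

47/10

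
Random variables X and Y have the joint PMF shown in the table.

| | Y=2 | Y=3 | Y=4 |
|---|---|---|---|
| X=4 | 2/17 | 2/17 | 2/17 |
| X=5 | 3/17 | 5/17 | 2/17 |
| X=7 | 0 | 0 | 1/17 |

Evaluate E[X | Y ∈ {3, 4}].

P(Y ∈ {3, 4}) = 12/17.
Σ X·P over the event = 4·(2/17) + 4·(2/17) + 5·(5/17) + 5·(2/17) + 7·(1/17) = 58/17.
E[X | Y ∈ {3, 4}] = (58/17) / (12/17) = 29/6.

29/6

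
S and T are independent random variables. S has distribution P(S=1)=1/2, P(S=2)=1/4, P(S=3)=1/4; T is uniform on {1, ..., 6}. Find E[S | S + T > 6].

15/7

P(S + T > 6) = 7/24.
Summing S·P(x,y) over outcomes with S + T > 6 gives 5/8.
E[S | S + T > 6] = (5/8) / (7/24) = 15/7.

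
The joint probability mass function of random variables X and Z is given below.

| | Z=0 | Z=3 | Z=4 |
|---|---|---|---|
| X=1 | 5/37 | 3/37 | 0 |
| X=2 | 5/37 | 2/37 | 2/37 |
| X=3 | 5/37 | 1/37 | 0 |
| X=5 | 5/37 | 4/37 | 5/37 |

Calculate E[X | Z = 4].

29/7

P(Z = 4) = 7/37.
Σ X·P over the event = 2·(2/37) + 5·(5/37) = 29/37.
E[X | Z = 4] = (29/37) / (7/37) = 29/7.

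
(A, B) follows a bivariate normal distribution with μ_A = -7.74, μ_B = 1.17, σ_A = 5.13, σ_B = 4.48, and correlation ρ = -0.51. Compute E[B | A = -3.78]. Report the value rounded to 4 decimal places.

The regression of B on A has slope ρ·σ_B/σ_A and passes through (μ_A, μ_B).
E[B | A=-3.78] = 1.17 + (-0.51)·(4.48/5.13)·(-3.78 − (-7.74)) = 1.17 + (-0.44538)·(3.96) = -0.5937.

-0.5937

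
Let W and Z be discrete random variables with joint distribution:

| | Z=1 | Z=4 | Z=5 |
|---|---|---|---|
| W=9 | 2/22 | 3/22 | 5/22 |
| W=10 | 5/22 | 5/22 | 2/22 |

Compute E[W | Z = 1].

68/7

P(Z = 1) = 7/22.
Σ W·P over the event = 9·(2/22) + 10·(5/22) = 34/11.
E[W | Z = 1] = (34/11) / (7/22) = 68/7.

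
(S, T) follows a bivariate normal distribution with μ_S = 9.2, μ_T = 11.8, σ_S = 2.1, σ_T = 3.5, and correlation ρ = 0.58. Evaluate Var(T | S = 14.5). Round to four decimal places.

Var(T | S=x) = (1 − ρ²)·σ_T².
Var(T | S=14.5) = (3.5)²·(1 − (0.58)²) = 12.25·0.6636 = 8.1291.

8.1291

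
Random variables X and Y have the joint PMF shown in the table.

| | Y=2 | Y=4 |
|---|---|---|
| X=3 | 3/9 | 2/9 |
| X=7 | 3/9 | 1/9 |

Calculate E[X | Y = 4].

13/3

P(Y = 4) = 1/3.
Summing X·P(X=x,Y=y) over the conditioning event gives 13/9.
E[X | Y = 4] = (13/9) / (1/3) = 13/3.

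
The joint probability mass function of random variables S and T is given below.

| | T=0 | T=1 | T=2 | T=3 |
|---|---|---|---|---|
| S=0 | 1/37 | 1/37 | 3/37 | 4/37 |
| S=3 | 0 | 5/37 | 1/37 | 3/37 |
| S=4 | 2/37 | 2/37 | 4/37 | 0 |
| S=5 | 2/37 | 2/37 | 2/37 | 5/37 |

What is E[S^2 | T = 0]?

P(T = 0) = 5/37.
Σ S^2·P over the event = 0·(1/37) + 16·(2/37) + 25·(2/37) = 82/37.
E[S^2 | T = 0] = (82/37) / (5/37) = 82/5.

82/5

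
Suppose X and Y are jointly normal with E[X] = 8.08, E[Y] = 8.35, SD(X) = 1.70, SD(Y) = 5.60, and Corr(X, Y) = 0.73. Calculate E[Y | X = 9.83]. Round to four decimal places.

E[Y | X=x] = μ_Y + ρ(σ_Y/σ_X)(x − μ_X) for jointly normal variables.
E[Y | X=9.83] = 8.35 + (0.73)·(5.60/1.70)·(9.83 − (8.08)) = 8.35 + (2.4047)·(1.75) = 12.5582.

12.5582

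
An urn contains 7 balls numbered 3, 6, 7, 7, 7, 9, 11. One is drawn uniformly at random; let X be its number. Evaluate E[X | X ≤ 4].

P(X ≤ 4) = 1/7.
Σ over the event: 3·1/7 = 3/7.
E[X | X ≤ 4] = (3/7) / (1/7) = 3.

3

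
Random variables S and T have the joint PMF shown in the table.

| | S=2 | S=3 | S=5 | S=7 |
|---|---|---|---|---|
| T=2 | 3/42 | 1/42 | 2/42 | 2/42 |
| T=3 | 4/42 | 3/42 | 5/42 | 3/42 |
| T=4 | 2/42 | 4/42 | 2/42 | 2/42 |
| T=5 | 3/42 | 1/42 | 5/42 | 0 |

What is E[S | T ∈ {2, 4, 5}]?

107/27

P(T ∈ {2, 4, 5}) = 9/14.
Summing S·P(S=x,T=y) over the conditioning event gives 107/42.
E[S | T ∈ {2, 4, 5}] = (107/42) / (9/14) = 107/27.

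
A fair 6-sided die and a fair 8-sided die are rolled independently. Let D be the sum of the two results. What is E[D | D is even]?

8

P(D is even) = 1/2.
Σ over the event: 2·1/48 + 4·1/16 + 6·5/48 + 8·1/8 + 10·5/48 + 12·1/16 + 14·1/48 = 4.
E[D | D is even] = (4) / (1/2) = 8.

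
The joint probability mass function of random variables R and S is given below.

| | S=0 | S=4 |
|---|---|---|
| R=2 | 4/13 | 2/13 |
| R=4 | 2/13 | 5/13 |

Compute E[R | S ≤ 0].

8/3

P(S ≤ 0) = 6/13.
Σ R·P over the event = 2·(4/13) + 4·(2/13) = 16/13.
E[R | S ≤ 0] = (16/13) / (6/13) = 8/3.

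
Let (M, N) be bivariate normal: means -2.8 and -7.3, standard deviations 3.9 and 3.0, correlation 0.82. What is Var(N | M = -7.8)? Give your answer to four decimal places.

2.9484

The conditional variance in a bivariate normal is σ_N²(1 − ρ²), independent of x.
Var(N | M=-7.8) = (3.0)²·(1 − (0.82)²) = 9·0.3276 = 2.9484.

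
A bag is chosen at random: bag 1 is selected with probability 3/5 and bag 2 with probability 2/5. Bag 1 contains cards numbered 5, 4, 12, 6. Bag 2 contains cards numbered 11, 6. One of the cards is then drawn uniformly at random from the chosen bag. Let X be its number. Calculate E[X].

149/20

E[X | bag 1] = (5+4+12+6)/4 = 27/4.
E[X | bag 2] = (11+6)/2 = 17/2.
E[X] = (3/5)·(27/4) + (2/5)·(17/2) = 149/20.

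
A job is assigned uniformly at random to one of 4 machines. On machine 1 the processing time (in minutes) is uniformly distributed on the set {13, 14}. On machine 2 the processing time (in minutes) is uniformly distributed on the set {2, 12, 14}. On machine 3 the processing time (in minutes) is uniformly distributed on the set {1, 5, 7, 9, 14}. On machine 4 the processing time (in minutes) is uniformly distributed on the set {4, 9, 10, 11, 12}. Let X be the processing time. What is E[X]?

1177/120

E[X | machine 1] = (13+14)/2 = 27/2.
E[X | machine 2] = (2+12+14)/3 = 28/3.
E[X | machine 3] = (1+5+7+9+14)/5 = 36/5.
E[X | machine 4] = (4+9+10+11+12)/5 = 46/5.
E[X] = (1/4)·(27/2) + (1/4)·(28/3) + (1/4)·(36/5) + (1/4)·(46/5) = 1177/120.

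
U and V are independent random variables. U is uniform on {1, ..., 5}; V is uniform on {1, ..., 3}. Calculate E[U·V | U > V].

Outcomes with U > V: (2,1), (3,1), (3,2), (4,1), (4,2), (4,3), (5,1), (5,2), (5,3), each with probability 1/15.
E[U·V | U > V] = (2 + 3 + 6 + 4 + 8 + 12 + 5 + 10 + 15) / 9 = 65/9.

65/9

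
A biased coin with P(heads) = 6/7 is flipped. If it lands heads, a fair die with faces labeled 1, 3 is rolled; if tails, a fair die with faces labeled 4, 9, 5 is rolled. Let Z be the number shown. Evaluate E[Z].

18/7

E[Z | heads] = (1+3)/2 = 2.
E[Z | tails] = (4+9+5)/3 = 6.
By the law of total expectation,
E[Z] = (6/7)·(2) + (1/7)·(6) = 18/7.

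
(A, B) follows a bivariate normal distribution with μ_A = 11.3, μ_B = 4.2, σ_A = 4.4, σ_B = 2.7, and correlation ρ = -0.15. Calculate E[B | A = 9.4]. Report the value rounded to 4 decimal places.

4.3749

The regression of B on A has slope ρ·σ_B/σ_A and passes through (μ_A, μ_B).
E[B | A=9.4] = 4.2 + (-0.15)·(2.7/4.4)·(9.4 − (11.3)) = 4.2 + (-0.092045)·(-1.9) = 4.3749.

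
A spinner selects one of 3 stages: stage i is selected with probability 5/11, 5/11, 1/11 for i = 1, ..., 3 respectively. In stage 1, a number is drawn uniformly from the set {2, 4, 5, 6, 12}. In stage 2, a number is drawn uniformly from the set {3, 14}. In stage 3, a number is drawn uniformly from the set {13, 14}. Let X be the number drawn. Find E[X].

85/11

E[X | stage 1] = (2+4+5+6+12)/5 = 29/5.
E[X | stage 2] = (3+14)/2 = 17/2.
E[X | stage 3] = (13+14)/2 = 27/2.
By the law of total expectation,
E[X] = (5/11)·(29/5) + (5/11)·(17/2) + (1/11)·(27/2) = 85/11.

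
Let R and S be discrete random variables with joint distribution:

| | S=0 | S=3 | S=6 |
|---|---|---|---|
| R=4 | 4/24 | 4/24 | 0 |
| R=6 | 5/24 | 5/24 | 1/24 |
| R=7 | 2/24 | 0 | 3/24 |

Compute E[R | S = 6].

P(S = 6) = 1/6.
Σ R·P over the event = 6·(1/24) + 7·(3/24) = 9/8.
E[R | S = 6] = (9/8) / (1/6) = 27/4.

27/4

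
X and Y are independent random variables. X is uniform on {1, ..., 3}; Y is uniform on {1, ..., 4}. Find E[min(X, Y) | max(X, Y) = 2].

4/3

P(max(X, Y) = 2) = 1/4.
Summing min(X,Y)·P(x,y) over outcomes with max(X, Y) = 2 gives 1/3.
E[min(X, Y) | max(X, Y) = 2] = (1/3) / (1/4) = 4/3.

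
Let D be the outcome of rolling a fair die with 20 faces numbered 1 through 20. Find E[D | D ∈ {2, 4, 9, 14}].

29/4

P(D ∈ {2, 4, 9, 14}) = 1/5.
Σ over the event: 2·1/20 + 4·1/20 + 9·1/20 + 14·1/20 = 29/20.
E[D | D ∈ {2, 4, 9, 14}] = (29/20) / (1/5) = 29/4.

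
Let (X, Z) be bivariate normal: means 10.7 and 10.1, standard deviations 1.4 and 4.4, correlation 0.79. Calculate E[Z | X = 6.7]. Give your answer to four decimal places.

0.1686

The regression of Z on X has slope ρ·σ_Z/σ_X and passes through (μ_X, μ_Z).
E[Z | X=6.7] = 10.1 + (0.79)·(4.4/1.4)·(6.7 − (10.7)) = 10.1 + (2.48286)·(-4) = 0.1686.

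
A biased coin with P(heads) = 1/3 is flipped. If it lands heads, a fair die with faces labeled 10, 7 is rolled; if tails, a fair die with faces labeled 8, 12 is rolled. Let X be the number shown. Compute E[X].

E[X | heads] = (10+7)/2 = 17/2.
E[X | tails] = (8+12)/2 = 10.
By the law of total expectation,
E[X] = (1/3)·(17/2) + (2/3)·(10) = 19/2.

19/2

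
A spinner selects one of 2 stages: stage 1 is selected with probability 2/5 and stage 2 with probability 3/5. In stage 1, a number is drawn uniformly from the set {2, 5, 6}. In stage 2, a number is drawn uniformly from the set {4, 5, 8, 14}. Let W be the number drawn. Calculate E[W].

E[W | stage 1] = (2+5+6)/3 = 13/3.
E[W | stage 2] = (4+5+8+14)/4 = 31/4.
E[W] = (2/5)·(13/3) + (3/5)·(31/4) = 383/60.

383/60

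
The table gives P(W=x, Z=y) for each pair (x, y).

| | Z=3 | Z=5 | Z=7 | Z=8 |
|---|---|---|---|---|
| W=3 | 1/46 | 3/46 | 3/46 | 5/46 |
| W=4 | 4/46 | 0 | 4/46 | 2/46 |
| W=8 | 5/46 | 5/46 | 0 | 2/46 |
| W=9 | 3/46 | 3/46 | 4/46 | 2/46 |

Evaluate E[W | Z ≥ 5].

P(Z ≥ 5) = 33/46.
Summing W·P(W=x,Z=y) over the conditioning event gives 97/23.
E[W | Z ≥ 5] = (97/23) / (33/46) = 194/33.

194/33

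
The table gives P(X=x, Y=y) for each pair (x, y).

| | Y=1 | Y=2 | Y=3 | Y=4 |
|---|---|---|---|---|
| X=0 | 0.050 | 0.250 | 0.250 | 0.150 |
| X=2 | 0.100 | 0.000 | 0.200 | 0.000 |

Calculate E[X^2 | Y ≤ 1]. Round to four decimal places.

2.6667

P(Y ≤ 1) = 0.150.
Σ X^2·P over the event = 0·(0.050) + 4·(0.100) = 0.400.
E[X^2 | Y ≤ 1] = (0.400) / (0.150) = 2.6667.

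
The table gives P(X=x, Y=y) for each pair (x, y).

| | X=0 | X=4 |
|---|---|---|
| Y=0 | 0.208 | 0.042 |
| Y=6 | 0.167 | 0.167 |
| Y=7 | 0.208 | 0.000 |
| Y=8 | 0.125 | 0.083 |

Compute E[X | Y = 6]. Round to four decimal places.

2.0000

P(Y = 6) = 0.334.
Σ X·P over the event = 0·(0.167) + 4·(0.167) = 0.668.
E[X | Y = 6] = (0.668) / (0.334) = 2.0000.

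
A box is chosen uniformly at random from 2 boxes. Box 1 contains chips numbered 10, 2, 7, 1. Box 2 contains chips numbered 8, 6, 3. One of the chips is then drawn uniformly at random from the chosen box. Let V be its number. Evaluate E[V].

16/3

E[V | box 1] = (10+2+7+1)/4 = 5.
E[V | box 2] = (8+6+3)/3 = 17/3.
By the law of total expectation,
E[V] = (1/2)·(5) + (1/2)·(17/3) = 16/3.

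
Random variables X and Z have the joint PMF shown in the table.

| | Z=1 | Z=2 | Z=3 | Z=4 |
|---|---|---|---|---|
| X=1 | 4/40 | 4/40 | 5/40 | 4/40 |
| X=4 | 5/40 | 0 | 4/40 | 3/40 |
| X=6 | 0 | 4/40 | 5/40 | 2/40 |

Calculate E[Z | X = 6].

31/11

P(X = 6) = 11/40.
Summing Z·P(X=x,Z=y) over the conditioning event gives 31/40.
E[Z | X = 6] = (31/40) / (11/40) = 31/11.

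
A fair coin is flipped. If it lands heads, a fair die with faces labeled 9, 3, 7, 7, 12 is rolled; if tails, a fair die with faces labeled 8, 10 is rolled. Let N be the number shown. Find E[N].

83/10

E[N | heads] = (9+3+7+7+12)/5 = 38/5.
E[N | tails] = (8+10)/2 = 9.
E[N] = (1/2)·(38/5) + (1/2)·(9) = 83/10.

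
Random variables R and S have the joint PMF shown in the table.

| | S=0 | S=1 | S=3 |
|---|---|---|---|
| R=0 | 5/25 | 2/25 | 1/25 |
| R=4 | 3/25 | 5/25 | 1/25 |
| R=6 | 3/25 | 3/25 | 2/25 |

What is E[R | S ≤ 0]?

P(S ≤ 0) = 11/25.
Σ R·P over the event = 0·(5/25) + 4·(3/25) + 6·(3/25) = 6/5.
E[R | S ≤ 0] = (6/5) / (11/25) = 30/11.

30/11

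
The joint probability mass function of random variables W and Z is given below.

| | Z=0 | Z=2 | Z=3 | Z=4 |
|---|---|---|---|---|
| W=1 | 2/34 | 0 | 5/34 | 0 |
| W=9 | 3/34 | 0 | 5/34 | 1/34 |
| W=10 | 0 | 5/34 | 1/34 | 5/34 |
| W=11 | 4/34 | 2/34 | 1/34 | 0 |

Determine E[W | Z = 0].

73/9

P(Z = 0) = 9/34.
Σ W·P over the event = 1·(2/34) + 9·(3/34) + 11·(4/34) = 73/34.
E[W | Z = 0] = (73/34) / (9/34) = 73/9.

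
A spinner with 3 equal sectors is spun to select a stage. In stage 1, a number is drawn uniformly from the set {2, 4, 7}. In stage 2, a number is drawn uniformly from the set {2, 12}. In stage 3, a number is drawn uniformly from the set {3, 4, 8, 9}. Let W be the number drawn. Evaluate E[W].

52/9

E[W | stage 1] = (2+4+7)/3 = 13/3.
E[W | stage 2] = (2+12)/2 = 7.
E[W | stage 3] = (3+4+8+9)/4 = 6.
By the law of total expectation,
E[W] = (1/3)·(13/3) + (1/3)·(7) + (1/3)·(6) = 52/9.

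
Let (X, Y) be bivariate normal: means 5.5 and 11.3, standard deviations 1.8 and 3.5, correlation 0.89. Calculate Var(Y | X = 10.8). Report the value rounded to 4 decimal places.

2.5468

Var(Y | X=x) = (1 − ρ²)·σ_Y².
Var(Y | X=10.8) = (3.5)²·(1 − (0.89)²) = 12.25·0.2079 = 2.5468.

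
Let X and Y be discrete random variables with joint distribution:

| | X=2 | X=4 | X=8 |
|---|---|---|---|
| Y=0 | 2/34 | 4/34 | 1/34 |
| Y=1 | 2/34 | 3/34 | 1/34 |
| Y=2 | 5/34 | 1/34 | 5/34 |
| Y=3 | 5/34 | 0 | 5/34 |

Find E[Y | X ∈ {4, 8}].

31/20

P(X ∈ {4, 8}) = 10/17.
Σ Y·P over the event = 0·(4/34) + 1·(3/34) + 2·(1/34) + 0·(1/34) + 1·(1/34) + 2·(5/34) + 3·(5/34) = 31/34.
E[Y | X ∈ {4, 8}] = (31/34) / (10/17) = 31/20.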